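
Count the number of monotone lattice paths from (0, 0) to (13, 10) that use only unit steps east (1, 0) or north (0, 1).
Number of paths = 1144066

A monotone lattice path from (0, 0) to (13, 10) consists of 13 east steps and 10 north steps in some order, so it is determined by which 13 of the 23 steps are east. The count is C(23, 13) = 1144066.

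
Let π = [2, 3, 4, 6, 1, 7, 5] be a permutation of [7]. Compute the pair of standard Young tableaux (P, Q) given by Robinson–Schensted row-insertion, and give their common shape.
P = [1, 3, 4, 5, 7] / [2, 6];  Q = [1, 2, 3, 4, 6] / [5, 7];  common shape = (5, 2)

Row-insert the values π_1, π_2, … into P one at a time, bumping the leftmost entry strictly greater than the inserted value down to the next row. The recording tableau Q records, in position (i, j), the step at which that cell was added to P.
  Insert 2 (step 1): P = [2];  Q = [1]
  Insert 3 (step 2): P = [2, 3];  Q = [1, 2]
  Insert 4 (step 3): P = [2, 3, 4];  Q = [1, 2, 3]
  Insert 6 (step 4): P = [2, 3, 4, 6];  Q = [1, 2, 3, 4]
  Insert 1 (step 5): P = [1, 3, 4, 6] / [2];  Q = [1, 2, 3, 4] / [5]
  Insert 7 (step 6): P = [1, 3, 4, 6, 7] / [2];  Q = [1, 2, 3, 4, 6] / [5]
  Insert 5 (step 7): P = [1, 3, 4, 5, 7] / [2, 6];  Q = [1, 2, 3, 4, 6] / [5, 7]
Final shape: (5, 2).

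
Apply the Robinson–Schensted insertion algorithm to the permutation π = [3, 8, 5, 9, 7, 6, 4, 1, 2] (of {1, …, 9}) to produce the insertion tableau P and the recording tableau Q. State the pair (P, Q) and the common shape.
P = [1, 2, 6] / [3, 4] / [5, 9] / [7] / [8];  Q = [1, 2, 4] / [3, 5] / [6, 9] / [7] / [8];  common shape = (3, 2, 2, 1, 1)

Row-insert the values π_1, π_2, … into P one at a time, bumping the leftmost entry strictly greater than the inserted value down to the next row. The recording tableau Q records, in position (i, j), the step at which that cell was added to P.
  Insert 3 (step 1): P = [3];  Q = [1]
  Insert 8 (step 2): P = [3, 8];  Q = [1, 2]
  Insert 5 (step 3): P = [3, 5] / [8];  Q = [1, 2] / [3]
  Insert 9 (step 4): P = [3, 5, 9] / [8];  Q = [1, 2, 4] / [3]
  Insert 7 (step 5): P = [3, 5, 7] / [8, 9];  Q = [1, 2, 4] / [3, 5]
  Insert 6 (step 6): P = [3, 5, 6] / [7, 9] / [8];  Q = [1, 2, 4] / [3, 5] / [6]
  Insert 4 (step 7): P = [3, 4, 6] / [5, 9] / [7] / [8];  Q = [1, 2, 4] / [3, 5] / [6] / [7]
  Insert 1 (step 8): P = [1, 4, 6] / [3, 9] / [5] / [7] / [8];  Q = [1, 2, 4] / [3, 5] / [6] / [7] / [8]
  Insert 2 (step 9): P = [1, 2, 6] / [3, 4] / [5, 9] / [7] / [8];  Q = [1, 2, 4] / [3, 5] / [6, 9] / [7] / [8]
Final shape: (3, 2, 2, 1, 1).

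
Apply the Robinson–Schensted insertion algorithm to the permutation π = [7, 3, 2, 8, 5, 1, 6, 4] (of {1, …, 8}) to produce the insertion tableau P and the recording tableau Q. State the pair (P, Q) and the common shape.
P = [1, 4, 6] / [2, 5] / [3, 8] / [7];  Q = [1, 4, 7] / [2, 5] / [3, 8] / [6];  common shape = (3, 2, 2, 1)

Row-insert the values π_1, π_2, … into P one at a time, bumping the leftmost entry strictly greater than the inserted value down to the next row. The recording tableau Q records, in position (i, j), the step at which that cell was added to P.
  Insert 7 (step 1): P = [7];  Q = [1]
  Insert 3 (step 2): P = [3] / [7];  Q = [1] / [2]
  Insert 2 (step 3): P = [2] / [3] / [7];  Q = [1] / [2] / [3]
  Insert 8 (step 4): P = [2, 8] / [3] / [7];  Q = [1, 4] / [2] / [3]
  Insert 5 (step 5): P = [2, 5] / [3, 8] / [7];  Q = [1, 4] / [2, 5] / [3]
  Insert 1 (step 6): P = [1, 5] / [2, 8] / [3] / [7];  Q = [1, 4] / [2, 5] / [3] / [6]
  Insert 6 (step 7): P = [1, 5, 6] / [2, 8] / [3] / [7];  Q = [1, 4, 7] / [2, 5] / [3] / [6]
  Insert 4 (step 8): P = [1, 4, 6] / [2, 5] / [3, 8] / [7];  Q = [1, 4, 7] / [2, 5] / [3, 8] / [6]
Final shape: (3, 2, 2, 1).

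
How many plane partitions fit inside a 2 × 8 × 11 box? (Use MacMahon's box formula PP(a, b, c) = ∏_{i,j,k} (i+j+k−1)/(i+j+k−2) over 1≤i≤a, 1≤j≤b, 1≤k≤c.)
PP(2, 8, 11) = 1057896060

Evaluate the triple product over i = 1..2, j = 1..8, k = 1..11. The factors are (2/1) · (3/2) · (4/3) · (5/4) · (6/5) · (7/6) · (8/7) · (9/8) · … (176 factors total). The numerators and denominators telescope so the product is an integer; carrying out the multiplication exactly gives PP(2, 8, 11) = 1057896060.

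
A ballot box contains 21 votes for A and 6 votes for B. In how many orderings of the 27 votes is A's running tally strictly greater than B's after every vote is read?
Strict-lead orderings = 164450

Total orderings of the 27 votes with 21 for A: C(27, 21) = 296010. By the Bertrand ballot formula (Cycle Lemma / reflection principle), the number of orderings in which A is strictly ahead of B throughout is (p − q)/(p + q) · C(p + q, p) = (21 − 6)/(21 + 6) · 296010 = 164450.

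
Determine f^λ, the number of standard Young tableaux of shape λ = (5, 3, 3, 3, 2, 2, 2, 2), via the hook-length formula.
# SYT of shape (5, 3, 3, 3, 2, 2, 2, 2) = 242492250

Hook-length formula: f^λ = n! / Π hook(c), product over all cells c of the Young diagram. For λ = (5, 3, 3, 3, 2, 2, 2, 2), n = 22 boxes. Hook lengths by row (left-to-right, top-to-bottom): [12, 11, 6, 2, 1]; [9, 8, 3]; [8, 7, 2]; [7, 6, 1]; [5, 4]; [4, 3]; [3, 2]; [2, 1]. Product of hooks = 4635202682880. So f^λ = 22! / 4635202682880 = 1124000727777607680000 / 4635202682880 = 242492250.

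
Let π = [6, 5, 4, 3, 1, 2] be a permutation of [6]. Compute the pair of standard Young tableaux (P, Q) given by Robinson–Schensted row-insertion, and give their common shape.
P = [1, 2] / [3] / [4] / [5] / [6];  Q = [1, 6] / [2] / [3] / [4] / [5];  common shape = (2, 1, 1, 1, 1)

Row-insert the values π_1, π_2, … into P one at a time, bumping the leftmost entry strictly greater than the inserted value down to the next row. The recording tableau Q records, in position (i, j), the step at which that cell was added to P.
  Insert 6 (step 1): P = [6];  Q = [1]
  Insert 5 (step 2): P = [5] / [6];  Q = [1] / [2]
  Insert 4 (step 3): P = [4] / [5] / [6];  Q = [1] / [2] / [3]
  Insert 3 (step 4): P = [3] / [4] / [5] / [6];  Q = [1] / [2] / [3] / [4]
  Insert 1 (step 5): P = [1] / [3] / [4] / [5] / [6];  Q = [1] / [2] / [3] / [4] / [5]
  Insert 2 (step 6): P = [1, 2] / [3] / [4] / [5] / [6];  Q = [1, 6] / [2] / [3] / [4] / [5]
Final shape: (2, 1, 1, 1, 1).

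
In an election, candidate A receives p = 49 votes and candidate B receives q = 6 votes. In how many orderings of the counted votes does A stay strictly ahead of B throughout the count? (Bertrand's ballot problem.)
Strict-lead orderings = 22664655

Total orderings of the 55 votes with 49 for A: C(55, 49) = 28989675. By the Bertrand ballot formula (Cycle Lemma / reflection principle), the number of orderings in which A is strictly ahead of B throughout is (p − q)/(p + q) · C(p + q, p) = (49 − 6)/(49 + 6) · 28989675 = 22664655.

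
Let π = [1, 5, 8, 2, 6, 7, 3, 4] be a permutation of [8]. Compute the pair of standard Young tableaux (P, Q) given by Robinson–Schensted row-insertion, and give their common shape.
P = [1, 2, 3, 4] / [5, 6, 7] / [8];  Q = [1, 2, 3, 6] / [4, 5, 8] / [7];  common shape = (4, 3, 1)

Row-insert the values π_1, π_2, … into P one at a time, bumping the leftmost entry strictly greater than the inserted value down to the next row. The recording tableau Q records, in position (i, j), the step at which that cell was added to P.
  Insert 1 (step 1): P = [1];  Q = [1]
  Insert 5 (step 2): P = [1, 5];  Q = [1, 2]
  Insert 8 (step 3): P = [1, 5, 8];  Q = [1, 2, 3]
  Insert 2 (step 4): P = [1, 2, 8] / [5];  Q = [1, 2, 3] / [4]
  Insert 6 (step 5): P = [1, 2, 6] / [5, 8];  Q = [1, 2, 3] / [4, 5]
  Insert 7 (step 6): P = [1, 2, 6, 7] / [5, 8];  Q = [1, 2, 3, 6] / [4, 5]
  Insert 3 (step 7): P = [1, 2, 3, 7] / [5, 6] / [8];  Q = [1, 2, 3, 6] / [4, 5] / [7]
  Insert 4 (step 8): P = [1, 2, 3, 4] / [5, 6, 7] / [8];  Q = [1, 2, 3, 6] / [4, 5, 8] / [7]
Final shape: (4, 3, 1).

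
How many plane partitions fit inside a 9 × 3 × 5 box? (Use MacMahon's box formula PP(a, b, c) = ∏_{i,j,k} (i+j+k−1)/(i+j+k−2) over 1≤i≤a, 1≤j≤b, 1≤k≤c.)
PP(9, 3, 5) = 208416208

Evaluate the triple product over i = 1..9, j = 1..3, k = 1..5. The factors are (2/1) · (3/2) · (4/3) · (5/4) · (6/5) · (3/2) · (4/3) · (5/4) · … (135 factors total). The numerators and denominators telescope so the product is an integer; carrying out the multiplication exactly gives PP(9, 3, 5) = 208416208.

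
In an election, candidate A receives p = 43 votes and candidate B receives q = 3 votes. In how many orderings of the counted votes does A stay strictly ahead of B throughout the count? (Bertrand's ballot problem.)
Strict-lead orderings = 13200

Total orderings of the 46 votes with 43 for A: C(46, 43) = 15180. By the Bertrand ballot formula (Cycle Lemma / reflection principle), the number of orderings in which A is strictly ahead of B throughout is (p − q)/(p + q) · C(p + q, p) = (43 − 3)/(43 + 3) · 15180 = 13200.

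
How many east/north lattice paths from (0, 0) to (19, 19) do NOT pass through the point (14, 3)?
Number of paths = 35331426480

Total paths from (0, 0) to (19, 19): C(38, 19) = 35345263800. Paths through (14, 3): (paths (0, 0) → (14, 3)) × (paths (14, 3) → (19, 19)) = C(17, 14) · C(21, 5) = 680 · 20349 = 13837320. Avoidance count = 35345263800 − 13837320 = 35331426480.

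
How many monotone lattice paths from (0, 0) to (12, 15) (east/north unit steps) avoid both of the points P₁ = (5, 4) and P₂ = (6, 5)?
Number of paths = 11692356

Inclusion–exclusion. Total paths: C(27, 12) = 17383860. Through P₁: C(9, 5)·C(18, 7) = 4009824. Through P₂: C(11, 6)·C(16, 6) = 3699696. Since P₁ is strictly southwest of P₂, a monotone path through both must visit P₁ then P₂; paths through both = C(9, 5)·C(2, 1)·C(16, 6) = 2018016. Avoid both = 17383860 − 4009824 − 3699696 + 2018016 = 11692356.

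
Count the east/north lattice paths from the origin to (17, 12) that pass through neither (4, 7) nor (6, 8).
Number of paths = 46320750

Inclusion–exclusion. Total paths: C(29, 17) = 51895935. Through P₁: C(11, 4)·C(18, 13) = 2827440. Through P₂: C(14, 6)·C(15, 11) = 4099095. Since P₁ is strictly southwest of P₂, a monotone path through both must visit P₁ then P₂; paths through both = C(11, 4)·C(3, 2)·C(15, 11) = 1351350. Avoid both = 51895935 − 2827440 − 4099095 + 1351350 = 46320750.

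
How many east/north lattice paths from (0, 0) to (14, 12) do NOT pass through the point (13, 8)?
Number of paths = 8640250

Total paths from (0, 0) to (14, 12): C(26, 14) = 9657700. Paths through (13, 8): (paths (0, 0) → (13, 8)) × (paths (13, 8) → (14, 12)) = C(21, 13) · C(5, 1) = 203490 · 5 = 1017450. Avoidance count = 9657700 − 1017450 = 8640250.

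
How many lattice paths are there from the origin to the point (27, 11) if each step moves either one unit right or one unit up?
Number of paths = 1203322288

A monotone lattice path from (0, 0) to (27, 11) consists of 27 east steps and 11 north steps in some order, so it is determined by which 27 of the 38 steps are east. The count is C(38, 27) = 1203322288.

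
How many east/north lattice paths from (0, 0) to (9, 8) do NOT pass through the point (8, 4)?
Number of paths = 21835

Total paths from (0, 0) to (9, 8): C(17, 9) = 24310. Paths through (8, 4): (paths (0, 0) → (8, 4)) × (paths (8, 4) → (9, 8)) = C(12, 8) · C(5, 1) = 495 · 5 = 2475. Avoidance count = 24310 − 2475 = 21835.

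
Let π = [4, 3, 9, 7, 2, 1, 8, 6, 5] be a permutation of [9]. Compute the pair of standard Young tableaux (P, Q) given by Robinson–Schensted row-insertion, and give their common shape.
P = [1, 5, 8] / [2, 6] / [3, 7] / [4, 9];  Q = [1, 3, 7] / [2, 4] / [5, 8] / [6, 9];  common shape = (3, 2, 2, 2)

Row-insert the values π_1, π_2, … into P one at a time, bumping the leftmost entry strictly greater than the inserted value down to the next row. The recording tableau Q records, in position (i, j), the step at which that cell was added to P.
  Insert 4 (step 1): P = [4];  Q = [1]
  Insert 3 (step 2): P = [3] / [4];  Q = [1] / [2]
  Insert 9 (step 3): P = [3, 9] / [4];  Q = [1, 3] / [2]
  Insert 7 (step 4): P = [3, 7] / [4, 9];  Q = [1, 3] / [2, 4]
  Insert 2 (step 5): P = [2, 7] / [3, 9] / [4];  Q = [1, 3] / [2, 4] / [5]
  Insert 1 (step 6): P = [1, 7] / [2, 9] / [3] / [4];  Q = [1, 3] / [2, 4] / [5] / [6]
  Insert 8 (step 7): P = [1, 7, 8] / [2, 9] / [3] / [4];  Q = [1, 3, 7] / [2, 4] / [5] / [6]
  Insert 6 (step 8): P = [1, 6, 8] / [2, 7] / [3, 9] / [4];  Q = [1, 3, 7] / [2, 4] / [5, 8] / [6]
  Insert 5 (step 9): P = [1, 5, 8] / [2, 6] / [3, 7] / [4, 9];  Q = [1, 3, 7] / [2, 4] / [5, 8] / [6, 9]
Final shape: (3, 2, 2, 2).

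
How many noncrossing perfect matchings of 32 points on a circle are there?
C_16 = 35357670

These noncrossing handshakes are counted by the Catalan number C_n = (1/(n + 1)) · C(2n, n). For n = 16: C_16 = (1/17) · C(32, 16) = 601080390/17 = 35357670.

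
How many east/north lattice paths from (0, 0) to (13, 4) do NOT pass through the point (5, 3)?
Number of paths = 1876

Total paths from (0, 0) to (13, 4): C(17, 13) = 2380. Paths through (5, 3): (paths (0, 0) → (5, 3)) × (paths (5, 3) → (13, 4)) = C(8, 5) · C(9, 8) = 56 · 9 = 504. Avoidance count = 2380 − 504 = 1876.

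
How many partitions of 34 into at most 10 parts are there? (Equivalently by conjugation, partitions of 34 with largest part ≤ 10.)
p(34, parts ≤ 10) = 6912

Use the recurrence p(n, m) = p(n, m−1) + p(n−m, m): either the largest part is < m (count p(n, m−1)) or the largest part is exactly m (remove one copy of m, count p(n−m, m)). With p(0, ·) = 1 this gives p(34, parts ≤ 10) = 6912. (By conjugating Young diagrams, this also counts partitions of 34 into at most 10 parts.)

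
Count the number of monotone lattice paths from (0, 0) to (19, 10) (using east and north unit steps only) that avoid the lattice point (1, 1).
Number of paths = 10656360

Total paths from (0, 0) to (19, 10): C(29, 19) = 20030010. Paths through (1, 1): (paths (0, 0) → (1, 1)) × (paths (1, 1) → (19, 10)) = C(2, 1) · C(27, 18) = 2 · 4686825 = 9373650. Avoidance count = 20030010 − 9373650 = 10656360.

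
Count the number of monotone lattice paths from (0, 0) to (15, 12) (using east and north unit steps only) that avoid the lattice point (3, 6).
Number of paths = 15824484

Total paths from (0, 0) to (15, 12): C(27, 15) = 17383860. Paths through (3, 6): (paths (0, 0) → (3, 6)) × (paths (3, 6) → (15, 12)) = C(9, 3) · C(18, 12) = 84 · 18564 = 1559376. Avoidance count = 17383860 − 1559376 = 15824484.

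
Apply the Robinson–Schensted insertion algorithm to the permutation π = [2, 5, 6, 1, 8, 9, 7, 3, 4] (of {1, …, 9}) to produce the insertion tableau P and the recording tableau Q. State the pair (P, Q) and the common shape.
P = [1, 3, 4, 7, 9] / [2, 5, 6] / [8];  Q = [1, 2, 3, 5, 6] / [4, 7, 9] / [8];  common shape = (5, 3, 1)

Row-insert the values π_1, π_2, … into P one at a time, bumping the leftmost entry strictly greater than the inserted value down to the next row. The recording tableau Q records, in position (i, j), the step at which that cell was added to P.
  Insert 2 (step 1): P = [2];  Q = [1]
  Insert 5 (step 2): P = [2, 5];  Q = [1, 2]
  Insert 6 (step 3): P = [2, 5, 6];  Q = [1, 2, 3]
  Insert 1 (step 4): P = [1, 5, 6] / [2];  Q = [1, 2, 3] / [4]
  Insert 8 (step 5): P = [1, 5, 6, 8] / [2];  Q = [1, 2, 3, 5] / [4]
  Insert 9 (step 6): P = [1, 5, 6, 8, 9] / [2];  Q = [1, 2, 3, 5, 6] / [4]
  Insert 7 (step 7): P = [1, 5, 6, 7, 9] / [2, 8];  Q = [1, 2, 3, 5, 6] / [4, 7]
  Insert 3 (step 8): P = [1, 3, 6, 7, 9] / [2, 5] / [8];  Q = [1, 2, 3, 5, 6] / [4, 7] / [8]
  Insert 4 (step 9): P = [1, 3, 4, 7, 9] / [2, 5, 6] / [8];  Q = [1, 2, 3, 5, 6] / [4, 7, 9] / [8]
Final shape: (5, 3, 1).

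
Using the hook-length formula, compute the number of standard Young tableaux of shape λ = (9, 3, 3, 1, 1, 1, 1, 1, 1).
# SYT of shape (9, 3, 3, 1, 1, 1, 1, 1, 1) = 59643584

Hook-length formula: f^λ = n! / Π hook(c), product over all cells c of the Young diagram. For λ = (9, 3, 3, 1, 1, 1, 1, 1, 1), n = 21 boxes. Hook lengths by row (left-to-right, top-to-bottom): [17, 10, 9, 6, 5, 4, 3, 2, 1]; [10, 3, 2]; [9, 2, 1]; [6]; [5]; [4]; [3]; [2]; [1]. Product of hooks = 856604160000. So f^λ = 21! / 856604160000 = 51090942171709440000 / 856604160000 = 59643584.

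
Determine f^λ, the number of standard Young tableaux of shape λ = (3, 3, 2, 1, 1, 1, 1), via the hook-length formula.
# SYT of shape (3, 3, 2, 1, 1, 1, 1) = 1925

Hook-length formula: f^λ = n! / Π hook(c), product over all cells c of the Young diagram. For λ = (3, 3, 2, 1, 1, 1, 1), n = 12 boxes. Hook lengths by row (left-to-right, top-to-bottom): [9, 4, 2]; [8, 3, 1]; [6, 1]; [4]; [3]; [2]; [1]. Product of hooks = 248832. So f^λ = 12! / 248832 = 479001600 / 248832 = 1925.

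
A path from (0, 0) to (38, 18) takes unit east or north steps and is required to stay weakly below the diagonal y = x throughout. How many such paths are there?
Number of paths = 114330456032100

By the reflection principle (André's argument), the number of monotone paths to (38, 18) with n ≤ m that never go above y = x is C(56, 38) − C(56, 39) = 212327989773900 − 97997533741800 = 114330456032100.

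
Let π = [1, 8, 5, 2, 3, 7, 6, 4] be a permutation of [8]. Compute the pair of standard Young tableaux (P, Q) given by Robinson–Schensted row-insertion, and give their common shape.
P = [1, 2, 3, 4] / [5, 6] / [7] / [8];  Q = [1, 2, 5, 6] / [3, 7] / [4] / [8];  common shape = (4, 2, 1, 1)

Row-insert the values π_1, π_2, … into P one at a time, bumping the leftmost entry strictly greater than the inserted value down to the next row. The recording tableau Q records, in position (i, j), the step at which that cell was added to P.
  Insert 1 (step 1): P = [1];  Q = [1]
  Insert 8 (step 2): P = [1, 8];  Q = [1, 2]
  Insert 5 (step 3): P = [1, 5] / [8];  Q = [1, 2] / [3]
  Insert 2 (step 4): P = [1, 2] / [5] / [8];  Q = [1, 2] / [3] / [4]
  Insert 3 (step 5): P = [1, 2, 3] / [5] / [8];  Q = [1, 2, 5] / [3] / [4]
  Insert 7 (step 6): P = [1, 2, 3, 7] / [5] / [8];  Q = [1, 2, 5, 6] / [3] / [4]
  Insert 6 (step 7): P = [1, 2, 3, 6] / [5, 7] / [8];  Q = [1, 2, 5, 6] / [3, 7] / [4]
  Insert 4 (step 8): P = [1, 2, 3, 4] / [5, 6] / [7] / [8];  Q = [1, 2, 5, 6] / [3, 7] / [4] / [8]
Final shape: (4, 2, 1, 1).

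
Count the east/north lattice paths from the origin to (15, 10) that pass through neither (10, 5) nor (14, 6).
Number of paths = 2393279

Inclusion–exclusion. Total paths: C(25, 15) = 3268760. Through P₁: C(15, 10)·C(10, 5) = 756756. Through P₂: C(20, 14)·C(5, 1) = 193800. Since P₁ is strictly southwest of P₂, a monotone path through both must visit P₁ then P₂; paths through both = C(15, 10)·C(5, 4)·C(5, 1) = 75075. Avoid both = 3268760 − 756756 − 193800 + 75075 = 2393279.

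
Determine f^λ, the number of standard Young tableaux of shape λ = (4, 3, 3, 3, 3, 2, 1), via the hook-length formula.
# SYT of shape (4, 3, 3, 3, 3, 2, 1) = 5819814

Hook-length formula: f^λ = n! / Π hook(c), product over all cells c of the Young diagram. For λ = (4, 3, 3, 3, 3, 2, 1), n = 19 boxes. Hook lengths by row (left-to-right, top-to-bottom): [10, 8, 6, 1]; [8, 6, 4]; [7, 5, 3]; [6, 4, 2]; [5, 3, 1]; [3, 1]; [1]. Product of hooks = 20901888000. So f^λ = 19! / 20901888000 = 121645100408832000 / 20901888000 = 5819814.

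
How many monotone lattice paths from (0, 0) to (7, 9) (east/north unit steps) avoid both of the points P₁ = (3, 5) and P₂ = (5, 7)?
Number of paths = 4784

Inclusion–exclusion. Total paths: C(16, 7) = 11440. Through P₁: C(8, 3)·C(8, 4) = 3920. Through P₂: C(12, 5)·C(4, 2) = 4752. Since P₁ is strictly southwest of P₂, a monotone path through both must visit P₁ then P₂; paths through both = C(8, 3)·C(4, 2)·C(4, 2) = 2016. Avoid both = 11440 − 3920 − 4752 + 2016 = 4784.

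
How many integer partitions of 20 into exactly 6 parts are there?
p(20, 6 parts) = 90

Partitions of n into exactly k parts are in bijection with partitions of n − k into at most k parts (subtract 1 from each part). So p(20, exactly 6) = p(14, parts ≤ 6). Computing via the recurrence p(m, j) = p(m, j−1) + p(m−j, j) gives 90.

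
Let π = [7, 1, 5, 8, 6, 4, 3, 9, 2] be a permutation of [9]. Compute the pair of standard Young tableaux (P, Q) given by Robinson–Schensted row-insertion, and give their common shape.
P = [1, 2, 6, 9] / [3, 8] / [4] / [5] / [7];  Q = [1, 3, 4, 8] / [2, 5] / [6] / [7] / [9];  common shape = (4, 2, 1, 1, 1)

Row-insert the values π_1, π_2, … into P one at a time, bumping the leftmost entry strictly greater than the inserted value down to the next row. The recording tableau Q records, in position (i, j), the step at which that cell was added to P.
  Insert 7 (step 1): P = [7];  Q = [1]
  Insert 1 (step 2): P = [1] / [7];  Q = [1] / [2]
  Insert 5 (step 3): P = [1, 5] / [7];  Q = [1, 3] / [2]
  Insert 8 (step 4): P = [1, 5, 8] / [7];  Q = [1, 3, 4] / [2]
  Insert 6 (step 5): P = [1, 5, 6] / [7, 8];  Q = [1, 3, 4] / [2, 5]
  Insert 4 (step 6): P = [1, 4, 6] / [5, 8] / [7];  Q = [1, 3, 4] / [2, 5] / [6]
  Insert 3 (step 7): P = [1, 3, 6] / [4, 8] / [5] / [7];  Q = [1, 3, 4] / [2, 5] / [6] / [7]
  Insert 9 (step 8): P = [1, 3, 6, 9] / [4, 8] / [5] / [7];  Q = [1, 3, 4, 8] / [2, 5] / [6] / [7]
  Insert 2 (step 9): P = [1, 2, 6, 9] / [3, 8] / [4] / [5] / [7];  Q = [1, 3, 4, 8] / [2, 5] / [6] / [7] / [9]
Final shape: (4, 2, 1, 1, 1).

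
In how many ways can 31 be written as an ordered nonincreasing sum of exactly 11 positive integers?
p(31, 11 parts) = 560

Partitions of n into exactly k parts are in bijection with partitions of n − k into at most k parts (subtract 1 from each part). So p(31, exactly 11) = p(20, parts ≤ 11). Computing via the recurrence p(m, j) = p(m, j−1) + p(m−j, j) gives 560.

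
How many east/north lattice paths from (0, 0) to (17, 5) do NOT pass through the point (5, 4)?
Number of paths = 24696

Total paths from (0, 0) to (17, 5): C(22, 17) = 26334. Paths through (5, 4): (paths (0, 0) → (5, 4)) × (paths (5, 4) → (17, 5)) = C(9, 5) · C(13, 12) = 126 · 13 = 1638. Avoidance count = 26334 − 1638 = 24696.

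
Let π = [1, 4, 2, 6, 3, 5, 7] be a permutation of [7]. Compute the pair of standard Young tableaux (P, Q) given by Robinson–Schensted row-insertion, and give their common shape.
P = [1, 2, 3, 5, 7] / [4, 6];  Q = [1, 2, 4, 6, 7] / [3, 5];  common shape = (5, 2)

Row-insert the values π_1, π_2, … into P one at a time, bumping the leftmost entry strictly greater than the inserted value down to the next row. The recording tableau Q records, in position (i, j), the step at which that cell was added to P.
  Insert 1 (step 1): P = [1];  Q = [1]
  Insert 4 (step 2): P = [1, 4];  Q = [1, 2]
  Insert 2 (step 3): P = [1, 2] / [4];  Q = [1, 2] / [3]
  Insert 6 (step 4): P = [1, 2, 6] / [4];  Q = [1, 2, 4] / [3]
  Insert 3 (step 5): P = [1, 2, 3] / [4, 6];  Q = [1, 2, 4] / [3, 5]
  Insert 5 (step 6): P = [1, 2, 3, 5] / [4, 6];  Q = [1, 2, 4, 6] / [3, 5]
  Insert 7 (step 7): P = [1, 2, 3, 5, 7] / [4, 6];  Q = [1, 2, 4, 6, 7] / [3, 5]
Final shape: (5, 2).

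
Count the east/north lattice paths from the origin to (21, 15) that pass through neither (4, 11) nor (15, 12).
Number of paths = 4100864715

Inclusion–exclusion. Total paths: C(36, 21) = 5567902560. Through P₁: C(15, 4)·C(21, 17) = 8169525. Through P₂: C(27, 15)·C(9, 6) = 1460244240. Since P₁ is strictly southwest of P₂, a monotone path through both must visit P₁ then P₂; paths through both = C(15, 4)·C(12, 11)·C(9, 6) = 1375920. Avoid both = 5567902560 − 8169525 − 1460244240 + 1375920 = 4100864715.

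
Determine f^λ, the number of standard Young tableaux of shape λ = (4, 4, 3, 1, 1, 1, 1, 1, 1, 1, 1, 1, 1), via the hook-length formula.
# SYT of shape (4, 4, 3, 1, 1, 1, 1, 1, 1, 1, 1, 1, 1) = 4700619

Hook-length formula: f^λ = n! / Π hook(c), product over all cells c of the Young diagram. For λ = (4, 4, 3, 1, 1, 1, 1, 1, 1, 1, 1, 1, 1), n = 21 boxes. Hook lengths by row (left-to-right, top-to-bottom): [16, 5, 4, 2]; [15, 4, 3, 1]; [13, 2, 1]; [10]; [9]; [8]; [7]; [6]; [5]; [4]; [3]; [2]; [1]. Product of hooks = 10868981760000. So f^λ = 21! / 10868981760000 = 51090942171709440000 / 10868981760000 = 4700619.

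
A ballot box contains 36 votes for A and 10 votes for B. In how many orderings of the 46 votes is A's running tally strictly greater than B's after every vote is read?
Strict-lead orderings = 2304024151

Total orderings of the 46 votes with 36 for A: C(46, 36) = 4076350421. By the Bertrand ballot formula (Cycle Lemma / reflection principle), the number of orderings in which A is strictly ahead of B throughout is (p − q)/(p + q) · C(p + q, p) = (36 − 10)/(36 + 10) · 4076350421 = 2304024151.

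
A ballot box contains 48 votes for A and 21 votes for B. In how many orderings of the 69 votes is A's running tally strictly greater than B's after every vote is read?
Strict-lead orderings = 105576915432168180

Total orderings of the 69 votes with 48 for A: C(69, 48) = 269807672771096460. By the Bertrand ballot formula (Cycle Lemma / reflection principle), the number of orderings in which A is strictly ahead of B throughout is (p − q)/(p + q) · C(p + q, p) = (48 − 21)/(48 + 21) · 269807672771096460 = 105576915432168180.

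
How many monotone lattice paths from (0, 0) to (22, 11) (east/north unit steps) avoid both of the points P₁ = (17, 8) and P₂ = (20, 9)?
Number of paths = 98836290

Inclusion–exclusion. Total paths: C(33, 22) = 193536720. Through P₁: C(25, 17)·C(8, 5) = 60568200. Through P₂: C(29, 20)·C(4, 2) = 60090030. Since P₁ is strictly southwest of P₂, a monotone path through both must visit P₁ then P₂; paths through both = C(25, 17)·C(4, 3)·C(4, 2) = 25957800. Avoid both = 193536720 − 60568200 − 60090030 + 25957800 = 98836290.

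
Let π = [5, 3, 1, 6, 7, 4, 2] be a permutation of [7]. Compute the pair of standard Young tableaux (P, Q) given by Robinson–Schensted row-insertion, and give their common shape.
P = [1, 2, 7] / [3, 4] / [5, 6];  Q = [1, 4, 5] / [2, 6] / [3, 7];  common shape = (3, 2, 2)

Row-insert the values π_1, π_2, … into P one at a time, bumping the leftmost entry strictly greater than the inserted value down to the next row. The recording tableau Q records, in position (i, j), the step at which that cell was added to P.
  Insert 5 (step 1): P = [5];  Q = [1]
  Insert 3 (step 2): P = [3] / [5];  Q = [1] / [2]
  Insert 1 (step 3): P = [1] / [3] / [5];  Q = [1] / [2] / [3]
  Insert 6 (step 4): P = [1, 6] / [3] / [5];  Q = [1, 4] / [2] / [3]
  Insert 7 (step 5): P = [1, 6, 7] / [3] / [5];  Q = [1, 4, 5] / [2] / [3]
  Insert 4 (step 6): P = [1, 4, 7] / [3, 6] / [5];  Q = [1, 4, 5] / [2, 6] / [3]
  Insert 2 (step 7): P = [1, 2, 7] / [3, 4] / [5, 6];  Q = [1, 4, 5] / [2, 6] / [3, 7]
Final shape: (3, 2, 2).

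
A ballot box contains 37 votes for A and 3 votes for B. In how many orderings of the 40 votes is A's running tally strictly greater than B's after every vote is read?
Strict-lead orderings = 8398

Total orderings of the 40 votes with 37 for A: C(40, 37) = 9880. By the Bertrand ballot formula (Cycle Lemma / reflection principle), the number of orderings in which A is strictly ahead of B throughout is (p − q)/(p + q) · C(p + q, p) = (37 − 3)/(37 + 3) · 9880 = 8398.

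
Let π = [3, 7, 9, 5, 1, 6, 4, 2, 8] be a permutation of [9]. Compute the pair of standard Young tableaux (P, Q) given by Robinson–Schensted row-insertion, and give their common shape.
P = [1, 2, 6, 8] / [3, 4] / [5, 9] / [7];  Q = [1, 2, 3, 9] / [4, 6] / [5, 7] / [8];  common shape = (4, 2, 2, 1)

Row-insert the values π_1, π_2, … into P one at a time, bumping the leftmost entry strictly greater than the inserted value down to the next row. The recording tableau Q records, in position (i, j), the step at which that cell was added to P.
  Insert 3 (step 1): P = [3];  Q = [1]
  Insert 7 (step 2): P = [3, 7];  Q = [1, 2]
  Insert 9 (step 3): P = [3, 7, 9];  Q = [1, 2, 3]
  Insert 5 (step 4): P = [3, 5, 9] / [7];  Q = [1, 2, 3] / [4]
  Insert 1 (step 5): P = [1, 5, 9] / [3] / [7];  Q = [1, 2, 3] / [4] / [5]
  Insert 6 (step 6): P = [1, 5, 6] / [3, 9] / [7];  Q = [1, 2, 3] / [4, 6] / [5]
  Insert 4 (step 7): P = [1, 4, 6] / [3, 5] / [7, 9];  Q = [1, 2, 3] / [4, 6] / [5, 7]
  Insert 2 (step 8): P = [1, 2, 6] / [3, 4] / [5, 9] / [7];  Q = [1, 2, 3] / [4, 6] / [5, 7] / [8]
  Insert 8 (step 9): P = [1, 2, 6, 8] / [3, 4] / [5, 9] / [7];  Q = [1, 2, 3, 9] / [4, 6] / [5, 7] / [8]
Final shape: (4, 2, 2, 1).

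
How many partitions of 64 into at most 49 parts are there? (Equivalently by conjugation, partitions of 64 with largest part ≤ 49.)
p(64, parts ≤ 49) = 1741122

Use the recurrence p(n, m) = p(n, m−1) + p(n−m, m): either the largest part is < m (count p(n, m−1)) or the largest part is exactly m (remove one copy of m, count p(n−m, m)). With p(0, ·) = 1 this gives p(64, parts ≤ 49) = 1741122. (By conjugating Young diagrams, this also counts partitions of 64 into at most 49 parts.)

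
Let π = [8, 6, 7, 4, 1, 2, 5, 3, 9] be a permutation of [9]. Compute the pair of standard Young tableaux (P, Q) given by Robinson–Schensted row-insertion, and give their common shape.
P = [1, 2, 3, 9] / [4, 5] / [6, 7] / [8];  Q = [1, 3, 7, 9] / [2, 6] / [4, 8] / [5];  common shape = (4, 2, 2, 1)

Row-insert the values π_1, π_2, … into P one at a time, bumping the leftmost entry strictly greater than the inserted value down to the next row. The recording tableau Q records, in position (i, j), the step at which that cell was added to P.
  Insert 8 (step 1): P = [8];  Q = [1]
  Insert 6 (step 2): P = [6] / [8];  Q = [1] / [2]
  Insert 7 (step 3): P = [6, 7] / [8];  Q = [1, 3] / [2]
  Insert 4 (step 4): P = [4, 7] / [6] / [8];  Q = [1, 3] / [2] / [4]
  Insert 1 (step 5): P = [1, 7] / [4] / [6] / [8];  Q = [1, 3] / [2] / [4] / [5]
  Insert 2 (step 6): P = [1, 2] / [4, 7] / [6] / [8];  Q = [1, 3] / [2, 6] / [4] / [5]
  Insert 5 (step 7): P = [1, 2, 5] / [4, 7] / [6] / [8];  Q = [1, 3, 7] / [2, 6] / [4] / [5]
  Insert 3 (step 8): P = [1, 2, 3] / [4, 5] / [6, 7] / [8];  Q = [1, 3, 7] / [2, 6] / [4, 8] / [5]
  Insert 9 (step 9): P = [1, 2, 3, 9] / [4, 5] / [6, 7] / [8];  Q = [1, 3, 7, 9] / [2, 6] / [4, 8] / [5]
Final shape: (4, 2, 2, 1).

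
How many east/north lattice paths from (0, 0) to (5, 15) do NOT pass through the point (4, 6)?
Number of paths = 13404

Total paths from (0, 0) to (5, 15): C(20, 5) = 15504. Paths through (4, 6): (paths (0, 0) → (4, 6)) × (paths (4, 6) → (5, 15)) = C(10, 4) · C(10, 1) = 210 · 10 = 2100. Avoidance count = 15504 − 2100 = 13404.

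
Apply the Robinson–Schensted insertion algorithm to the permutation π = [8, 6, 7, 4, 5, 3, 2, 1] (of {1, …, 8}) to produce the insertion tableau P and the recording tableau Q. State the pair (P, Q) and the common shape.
P = [1, 5] / [2, 7] / [3] / [4] / [6] / [8];  Q = [1, 3] / [2, 5] / [4] / [6] / [7] / [8];  common shape = (2, 2, 1, 1, 1, 1)

Row-insert the values π_1, π_2, … into P one at a time, bumping the leftmost entry strictly greater than the inserted value down to the next row. The recording tableau Q records, in position (i, j), the step at which that cell was added to P.
  Insert 8 (step 1): P = [8];  Q = [1]
  Insert 6 (step 2): P = [6] / [8];  Q = [1] / [2]
  Insert 7 (step 3): P = [6, 7] / [8];  Q = [1, 3] / [2]
  Insert 4 (step 4): P = [4, 7] / [6] / [8];  Q = [1, 3] / [2] / [4]
  Insert 5 (step 5): P = [4, 5] / [6, 7] / [8];  Q = [1, 3] / [2, 5] / [4]
  Insert 3 (step 6): P = [3, 5] / [4, 7] / [6] / [8];  Q = [1, 3] / [2, 5] / [4] / [6]
  Insert 2 (step 7): P = [2, 5] / [3, 7] / [4] / [6] / [8];  Q = [1, 3] / [2, 5] / [4] / [6] / [7]
  Insert 1 (step 8): P = [1, 5] / [2, 7] / [3] / [4] / [6] / [8];  Q = [1, 3] / [2, 5] / [4] / [6] / [7] / [8]
Final shape: (2, 2, 1, 1, 1, 1).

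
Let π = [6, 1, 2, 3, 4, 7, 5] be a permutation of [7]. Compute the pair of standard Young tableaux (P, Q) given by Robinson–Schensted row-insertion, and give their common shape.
P = [1, 2, 3, 4, 5] / [6, 7];  Q = [1, 3, 4, 5, 6] / [2, 7];  common shape = (5, 2)

Row-insert the values π_1, π_2, … into P one at a time, bumping the leftmost entry strictly greater than the inserted value down to the next row. The recording tableau Q records, in position (i, j), the step at which that cell was added to P.
  Insert 6 (step 1): P = [6];  Q = [1]
  Insert 1 (step 2): P = [1] / [6];  Q = [1] / [2]
  Insert 2 (step 3): P = [1, 2] / [6];  Q = [1, 3] / [2]
  Insert 3 (step 4): P = [1, 2, 3] / [6];  Q = [1, 3, 4] / [2]
  Insert 4 (step 5): P = [1, 2, 3, 4] / [6];  Q = [1, 3, 4, 5] / [2]
  Insert 7 (step 6): P = [1, 2, 3, 4, 7] / [6];  Q = [1, 3, 4, 5, 6] / [2]
  Insert 5 (step 7): P = [1, 2, 3, 4, 5] / [6, 7];  Q = [1, 3, 4, 5, 6] / [2, 7]
Final shape: (5, 2).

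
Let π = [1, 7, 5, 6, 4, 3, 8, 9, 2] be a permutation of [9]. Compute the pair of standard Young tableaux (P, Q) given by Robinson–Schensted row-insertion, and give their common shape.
P = [1, 2, 6, 8, 9] / [3] / [4] / [5] / [7];  Q = [1, 2, 4, 7, 8] / [3] / [5] / [6] / [9];  common shape = (5, 1, 1, 1, 1)

Row-insert the values π_1, π_2, … into P one at a time, bumping the leftmost entry strictly greater than the inserted value down to the next row. The recording tableau Q records, in position (i, j), the step at which that cell was added to P.
  Insert 1 (step 1): P = [1];  Q = [1]
  Insert 7 (step 2): P = [1, 7];  Q = [1, 2]
  Insert 5 (step 3): P = [1, 5] / [7];  Q = [1, 2] / [3]
  Insert 6 (step 4): P = [1, 5, 6] / [7];  Q = [1, 2, 4] / [3]
  Insert 4 (step 5): P = [1, 4, 6] / [5] / [7];  Q = [1, 2, 4] / [3] / [5]
  Insert 3 (step 6): P = [1, 3, 6] / [4] / [5] / [7];  Q = [1, 2, 4] / [3] / [5] / [6]
  Insert 8 (step 7): P = [1, 3, 6, 8] / [4] / [5] / [7];  Q = [1, 2, 4, 7] / [3] / [5] / [6]
  Insert 9 (step 8): P = [1, 3, 6, 8, 9] / [4] / [5] / [7];  Q = [1, 2, 4, 7, 8] / [3] / [5] / [6]
  Insert 2 (step 9): P = [1, 2, 6, 8, 9] / [3] / [4] / [5] / [7];  Q = [1, 2, 4, 7, 8] / [3] / [5] / [6] / [9]
Final shape: (5, 1, 1, 1, 1).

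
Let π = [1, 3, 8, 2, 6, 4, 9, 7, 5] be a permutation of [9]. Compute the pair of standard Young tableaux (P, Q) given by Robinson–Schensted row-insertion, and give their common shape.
P = [1, 2, 4, 5] / [3, 6, 7] / [8, 9];  Q = [1, 2, 3, 7] / [4, 5, 8] / [6, 9];  common shape = (4, 3, 2)

Row-insert the values π_1, π_2, … into P one at a time, bumping the leftmost entry strictly greater than the inserted value down to the next row. The recording tableau Q records, in position (i, j), the step at which that cell was added to P.
  Insert 1 (step 1): P = [1];  Q = [1]
  Insert 3 (step 2): P = [1, 3];  Q = [1, 2]
  Insert 8 (step 3): P = [1, 3, 8];  Q = [1, 2, 3]
  Insert 2 (step 4): P = [1, 2, 8] / [3];  Q = [1, 2, 3] / [4]
  Insert 6 (step 5): P = [1, 2, 6] / [3, 8];  Q = [1, 2, 3] / [4, 5]
  Insert 4 (step 6): P = [1, 2, 4] / [3, 6] / [8];  Q = [1, 2, 3] / [4, 5] / [6]
  Insert 9 (step 7): P = [1, 2, 4, 9] / [3, 6] / [8];  Q = [1, 2, 3, 7] / [4, 5] / [6]
  Insert 7 (step 8): P = [1, 2, 4, 7] / [3, 6, 9] / [8];  Q = [1, 2, 3, 7] / [4, 5, 8] / [6]
  Insert 5 (step 9): P = [1, 2, 4, 5] / [3, 6, 7] / [8, 9];  Q = [1, 2, 3, 7] / [4, 5, 8] / [6, 9]
Final shape: (4, 3, 2).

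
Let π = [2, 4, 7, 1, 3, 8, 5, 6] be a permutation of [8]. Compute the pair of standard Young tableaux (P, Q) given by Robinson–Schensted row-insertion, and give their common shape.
P = [1, 3, 5, 6] / [2, 4, 7, 8];  Q = [1, 2, 3, 6] / [4, 5, 7, 8];  common shape = (4, 4)

Row-insert the values π_1, π_2, … into P one at a time, bumping the leftmost entry strictly greater than the inserted value down to the next row. The recording tableau Q records, in position (i, j), the step at which that cell was added to P.
  Insert 2 (step 1): P = [2];  Q = [1]
  Insert 4 (step 2): P = [2, 4];  Q = [1, 2]
  Insert 7 (step 3): P = [2, 4, 7];  Q = [1, 2, 3]
  Insert 1 (step 4): P = [1, 4, 7] / [2];  Q = [1, 2, 3] / [4]
  Insert 3 (step 5): P = [1, 3, 7] / [2, 4];  Q = [1, 2, 3] / [4, 5]
  Insert 8 (step 6): P = [1, 3, 7, 8] / [2, 4];  Q = [1, 2, 3, 6] / [4, 5]
  Insert 5 (step 7): P = [1, 3, 5, 8] / [2, 4, 7];  Q = [1, 2, 3, 6] / [4, 5, 7]
  Insert 6 (step 8): P = [1, 3, 5, 6] / [2, 4, 7, 8];  Q = [1, 2, 3, 6] / [4, 5, 7, 8]
Final shape: (4, 4).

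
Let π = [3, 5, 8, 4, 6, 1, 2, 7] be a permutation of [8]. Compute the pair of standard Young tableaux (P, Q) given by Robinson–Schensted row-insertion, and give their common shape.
P = [1, 2, 6, 7] / [3, 4] / [5, 8];  Q = [1, 2, 3, 8] / [4, 5] / [6, 7];  common shape = (4, 2, 2)

Row-insert the values π_1, π_2, … into P one at a time, bumping the leftmost entry strictly greater than the inserted value down to the next row. The recording tableau Q records, in position (i, j), the step at which that cell was added to P.
  Insert 3 (step 1): P = [3];  Q = [1]
  Insert 5 (step 2): P = [3, 5];  Q = [1, 2]
  Insert 8 (step 3): P = [3, 5, 8];  Q = [1, 2, 3]
  Insert 4 (step 4): P = [3, 4, 8] / [5];  Q = [1, 2, 3] / [4]
  Insert 6 (step 5): P = [3, 4, 6] / [5, 8];  Q = [1, 2, 3] / [4, 5]
  Insert 1 (step 6): P = [1, 4, 6] / [3, 8] / [5];  Q = [1, 2, 3] / [4, 5] / [6]
  Insert 2 (step 7): P = [1, 2, 6] / [3, 4] / [5, 8];  Q = [1, 2, 3] / [4, 5] / [6, 7]
  Insert 7 (step 8): P = [1, 2, 6, 7] / [3, 4] / [5, 8];  Q = [1, 2, 3, 8] / [4, 5] / [6, 7]
Final shape: (4, 2, 2).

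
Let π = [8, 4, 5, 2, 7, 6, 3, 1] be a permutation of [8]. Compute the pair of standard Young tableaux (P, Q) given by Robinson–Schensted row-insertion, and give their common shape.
P = [1, 3, 6] / [2, 5] / [4] / [7] / [8];  Q = [1, 3, 5] / [2, 6] / [4] / [7] / [8];  common shape = (3, 2, 1, 1, 1)

Row-insert the values π_1, π_2, … into P one at a time, bumping the leftmost entry strictly greater than the inserted value down to the next row. The recording tableau Q records, in position (i, j), the step at which that cell was added to P.
  Insert 8 (step 1): P = [8];  Q = [1]
  Insert 4 (step 2): P = [4] / [8];  Q = [1] / [2]
  Insert 5 (step 3): P = [4, 5] / [8];  Q = [1, 3] / [2]
  Insert 2 (step 4): P = [2, 5] / [4] / [8];  Q = [1, 3] / [2] / [4]
  Insert 7 (step 5): P = [2, 5, 7] / [4] / [8];  Q = [1, 3, 5] / [2] / [4]
  Insert 6 (step 6): P = [2, 5, 6] / [4, 7] / [8];  Q = [1, 3, 5] / [2, 6] / [4]
  Insert 3 (step 7): P = [2, 3, 6] / [4, 5] / [7] / [8];  Q = [1, 3, 5] / [2, 6] / [4] / [7]
  Insert 1 (step 8): P = [1, 3, 6] / [2, 5] / [4] / [7] / [8];  Q = [1, 3, 5] / [2, 6] / [4] / [7] / [8]
Final shape: (3, 2, 1, 1, 1).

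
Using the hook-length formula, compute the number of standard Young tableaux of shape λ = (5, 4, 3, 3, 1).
# SYT of shape (5, 4, 3, 3, 1) = 549120

Hook-length formula: f^λ = n! / Π hook(c), product over all cells c of the Young diagram. For λ = (5, 4, 3, 3, 1), n = 16 boxes. Hook lengths by row (left-to-right, top-to-bottom): [9, 7, 6, 3, 1]; [7, 5, 4, 1]; [5, 3, 2]; [4, 2, 1]; [1]. Product of hooks = 38102400. So f^λ = 16! / 38102400 = 20922789888000 / 38102400 = 549120.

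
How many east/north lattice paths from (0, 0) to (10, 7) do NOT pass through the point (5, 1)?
Number of paths = 16676

Total paths from (0, 0) to (10, 7): C(17, 10) = 19448. Paths through (5, 1): (paths (0, 0) → (5, 1)) × (paths (5, 1) → (10, 7)) = C(6, 5) · C(11, 5) = 6 · 462 = 2772. Avoidance count = 19448 − 2772 = 16676.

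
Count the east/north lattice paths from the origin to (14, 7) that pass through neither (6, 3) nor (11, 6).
Number of paths = 44012

Inclusion–exclusion. Total paths: C(21, 14) = 116280. Through P₁: C(9, 6)·C(12, 8) = 41580. Through P₂: C(17, 11)·C(4, 3) = 49504. Since P₁ is strictly southwest of P₂, a monotone path through both must visit P₁ then P₂; paths through both = C(9, 6)·C(8, 5)·C(4, 3) = 18816. Avoid both = 116280 − 41580 − 49504 + 18816 = 44012.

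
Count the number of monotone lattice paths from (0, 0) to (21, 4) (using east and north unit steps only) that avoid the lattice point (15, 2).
Number of paths = 8842

Total paths from (0, 0) to (21, 4): C(25, 21) = 12650. Paths through (15, 2): (paths (0, 0) → (15, 2)) × (paths (15, 2) → (21, 4)) = C(17, 15) · C(8, 6) = 136 · 28 = 3808. Avoidance count = 12650 − 3808 = 8842.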